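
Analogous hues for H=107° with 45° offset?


Base hue: 107°
Left analog: (107 - 45) mod 360 = 62°
Right analog: (107 + 45) mod 360 = 152°
Analogous hues = 62° and 152°


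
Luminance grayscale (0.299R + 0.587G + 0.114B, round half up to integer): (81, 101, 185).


Gray = 0.299×R + 0.587×G + 0.114×B
Gray = 0.299×81 + 0.587×101 + 0.114×185
Gray = 24.219 + 59.287 + 21.090
Gray = 104.596 → round half up → 105
Gray = 105


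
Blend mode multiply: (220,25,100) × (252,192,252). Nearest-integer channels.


Multiply: C = A×B/255, rounded to nearest integer
R: 220×252/255 = 55440/255 ≈ 217.412 → 217
G: 25×192/255 = 4800/255 ≈ 18.824 → 19
B: 100×252/255 = 25200/255 ≈ 98.824 → 99
= RGB(217, 19, 99)


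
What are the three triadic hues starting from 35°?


Triadic: equally spaced at 120° intervals
H1 = 35°
H2 = (35 + 120) mod 360 = 155°
H3 = (35 + 240) mod 360 = 275°
Triadic = 35°, 155°, 275°


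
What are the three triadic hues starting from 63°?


Triadic: equally spaced at 120° intervals
H1 = 63°
H2 = (63 + 120) mod 360 = 183°
H3 = (63 + 240) mod 360 = 303°
Triadic = 63°, 183°, 303°


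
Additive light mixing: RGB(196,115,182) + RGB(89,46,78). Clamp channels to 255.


Additive: each channel = min(255, C₁+C₂)
R: 196+89 = 285 → 255
G: 115+46 = 161 → 161
B: 182+78 = 260 → 255
= RGB(255, 161, 255)


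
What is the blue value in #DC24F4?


Color: #DC24F4
R = DC = 220
G = 24 = 36
B = F4 = 244
Blue = 244


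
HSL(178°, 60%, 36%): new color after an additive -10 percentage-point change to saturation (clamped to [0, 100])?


Original S = 60%
Adjustment = -10 percentage points
New S = 60 + (-10) = 50
Clamp to [0, 100] → 50
= HSL(178°, 50%, 36%)


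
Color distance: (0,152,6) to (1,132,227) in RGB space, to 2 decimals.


d = √[(R₁-R₂)² + (G₁-G₂)² + (B₁-B₂)²]
d = √[(0-1)² + (152-132)² + (6-227)²]
d = √[1 + 400 + 48841]
d = √49242
d ≈ 221.91


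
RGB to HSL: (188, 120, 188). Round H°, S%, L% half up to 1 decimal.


Normalize: R'=188/255≈0.7373, G'=120/255≈0.4706, B'=188/255≈0.7373
Max=188/255, Min=120/255, Δ=Max-Min=68/255
L = (Max+Min)/2 = (188+120)/510 = 308/510 = 0.60392… → L = 60.4%
L > 0.5 → S = Δ/(2-Max-Min) = 68/(510-188-120) = 68/202 = 0.33663… → S = 33.7%
(the 1/255 factors cancel in S and H, so raw channel differences can be used)
Max is R' → H = 60 × (((G-B)/Δ) mod 6) = 60 × (((120-188)/68) mod 6)
  (-68)/68 = -1; negative, so add 6 → 5
  H = 60 × 5 = 300° → H = 300.0°
= HSL(300.0°, 33.7%, 60.4%)


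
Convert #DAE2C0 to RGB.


DA → 218 (R)
E2 → 226 (G)
C0 → 192 (B)
= RGB(218, 226, 192)


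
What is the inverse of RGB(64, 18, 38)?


Invert: (255-R, 255-G, 255-B)
R: 255-64 = 191
G: 255-18 = 237
B: 255-38 = 217
= RGB(191, 237, 217)


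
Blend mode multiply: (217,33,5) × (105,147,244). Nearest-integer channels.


Multiply: C = A×B/255, rounded to nearest integer
R: 217×105/255 = 22785/255 ≈ 89.353 → 89
G: 33×147/255 = 4851/255 ≈ 19.024 → 19
B: 5×244/255 = 1220/255 ≈ 4.784 → 5
= RGB(89, 19, 5)


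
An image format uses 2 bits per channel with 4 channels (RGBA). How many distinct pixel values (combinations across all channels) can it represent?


Total bits = 2 bits/channel × 4 channels = 8 bits
Distinct pixel values = 2^8
= 256 pixel values


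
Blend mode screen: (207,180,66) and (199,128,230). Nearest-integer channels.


Screen: C = 255 - (255-A)×(255-B)/255, rounded to nearest integer
R: 255 - (255-207)×(255-199)/255 = 255 - 2688/255 ≈ 255 - 10.541 = 244.459 → 244
G: 255 - (255-180)×(255-128)/255 = 255 - 9525/255 ≈ 255 - 37.353 = 217.647 → 218
B: 255 - (255-66)×(255-230)/255 = 255 - 4725/255 ≈ 255 - 18.529 = 236.471 → 236
= RGB(244, 218, 236)


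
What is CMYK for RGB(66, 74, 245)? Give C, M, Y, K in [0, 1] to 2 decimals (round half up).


R'=66/255≈0.2588, G'=74/255≈0.2902, B'=245/255≈0.9608
K = 1 - max(R',G',B') = 1 - 245/255 = 10/255 = 0.03921… → 0.04
(1-R'-K)/(1-K) simplifies to (max-R)/max with max = 245:
C = (245-66)/245 = 179/245 = 0.73061… → 0.73
M = (245-74)/245 = 171/245 = 0.69795… → 0.70
Y = (245-245)/245 = 0/245 = 0 → 0.00
= CMYK(0.73, 0.70, 0.00, 0.04)


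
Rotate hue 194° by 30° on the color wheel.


New hue = (H + rotation) mod 360
New hue = (194 + 30) mod 360
= 224 mod 360
= 224°


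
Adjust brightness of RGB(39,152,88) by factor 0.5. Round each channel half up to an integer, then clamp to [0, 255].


Multiply each channel by 0.5, round half up, clamp to [0, 255]
R: 39×0.5 = 19.5 → round → 20
G: 152×0.5 = 76
B: 88×0.5 = 44
= RGB(20, 76, 44)


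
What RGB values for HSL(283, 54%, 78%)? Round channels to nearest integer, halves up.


H=283°, S=0.54, L=0.78
C = (1-|2L-1|)×S = (1-|0.56|)×0.54 = 0.2376
H' = H/60 = 283/60 ≈ 4.7167; X = C×(1-|H' mod 2 - 1|) = 0.17028
m = L - C/2 = 0.78 - 0.1188 = 0.6612
Sector ⌊H'⌋ = 4 → (R',G',B') = (0.17028, 0.0, 0.2376)
RGB = ((R'+m)×255, (G'+m)×255, (B'+m)×255) = (212.0274, 168.606, 229.194)
Round half up → RGB(212, 169, 229)


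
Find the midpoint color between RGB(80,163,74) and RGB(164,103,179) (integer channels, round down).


Midpoint: each channel = ⌊(C₁+C₂)/2⌋
R: ⌊(80+164)/2⌋ = 122
G: ⌊(163+103)/2⌋ = 133
B: ⌊(74+179)/2⌋ = 126
= RGB(122, 133, 126)


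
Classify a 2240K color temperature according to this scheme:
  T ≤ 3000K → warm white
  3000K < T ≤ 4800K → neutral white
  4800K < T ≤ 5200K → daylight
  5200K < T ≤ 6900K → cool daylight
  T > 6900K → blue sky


Temperature: 2240K
2240K ≤ 3000K → warm white
Classification: warm white


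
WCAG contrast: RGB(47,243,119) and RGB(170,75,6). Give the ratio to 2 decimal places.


Linearize each sRGB channel c=v/255: c/12.92 if c ≤ 0.04045 else ((c+0.055)/1.055)^2.4
L = 0.2126×R_lin + 0.7152×G_lin + 0.0722×B_lin
Color 1 (47,243,119):
  R=47: 47/255≈0.1843 > 0.04045 → ((0.1843+0.055)/1.055)^2.4 ≈ 0.02843
  G=243: 243/255≈0.9529 > 0.04045 → ((0.9529+0.055)/1.055)^2.4 ≈ 0.89627
  B=119: 119/255≈0.4667 > 0.04045 → ((0.4667+0.055)/1.055)^2.4 ≈ 0.18447
  L1 = 0.2126×0.02843 + 0.7152×0.89627 + 0.0722×0.18447 ≈ 0.66037
Color 2 (170,75,6):
  R=170: 170/255≈0.6667 > 0.04045 → ((0.6667+0.055)/1.055)^2.4 ≈ 0.40198
  G=75: 75/255≈0.2941 > 0.04045 → ((0.2941+0.055)/1.055)^2.4 ≈ 0.07036
  B=6: 6/255≈0.0235 ≤ 0.04045 → 0.0235/12.92 ≈ 0.00182
  L2 = 0.2126×0.40198 + 0.7152×0.07036 + 0.0722×0.00182 ≈ 0.13591
Lighter = 0.66037, Darker = 0.13591
Ratio = (L_lighter + 0.05) / (L_darker + 0.05)
Ratio = (0.66037 + 0.05) / (0.13591 + 0.05) = 0.71037 / 0.18591 ≈ 3.8210
Ratio ≈ 3.82:1


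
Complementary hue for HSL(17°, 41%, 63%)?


Complement = opposite side of color wheel = hue + 180°
H' = (17 + 180) mod 360 = 197°
S and L unchanged.
= HSL(197°, 41%, 63%)


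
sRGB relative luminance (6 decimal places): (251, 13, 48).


Linearize each channel (sRGB transfer function): c = v/255; c_lin = c/12.92 if c ≤ 0.04045, else ((c+0.055)/1.055)^2.4
  R: 251/255 ≈ 0.984314 > 0.04045 → ((0.984314+0.055)/1.055)^2.4 ≈ 0.964686
  G: 13/255 ≈ 0.050980 > 0.04045 → ((0.050980+0.055)/1.055)^2.4 ≈ 0.004025
  B: 48/255 ≈ 0.188235 > 0.04045 → ((0.188235+0.055)/1.055)^2.4 ≈ 0.029557
R_lin = 0.964686, G_lin = 0.004025, B_lin = 0.029557
L = 0.2126×R + 0.7152×G + 0.0722×B
L = 0.2126×0.964686 + 0.7152×0.004025 + 0.0722×0.029557
L ≈ 0.210105


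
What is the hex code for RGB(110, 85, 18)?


R = 110 → 6E (hex)
G = 85 → 55 (hex)
B = 18 → 12 (hex)
Hex = #6E5512


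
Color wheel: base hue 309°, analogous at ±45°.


Base hue: 309°
Left analog: (309 - 45) mod 360 = 264°
Right analog: (309 + 45) mod 360 = 354°
Analogous hues = 264° and 354°


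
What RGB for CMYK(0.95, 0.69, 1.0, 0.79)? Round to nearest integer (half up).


R = 255 × (1-C) × (1-K) = 255 × 0.05 × 0.21 = 2.6775 → 3
G = 255 × (1-M) × (1-K) = 255 × 0.31 × 0.21 = 16.6005 → 17
B = 255 × (1-Y) × (1-K) = 255 × 0.00 × 0.21 = 0
= RGB(3, 17, 0)


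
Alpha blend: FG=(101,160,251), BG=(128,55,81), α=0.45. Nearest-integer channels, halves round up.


C = α×F + (1-α)×B, with 1-α = 0.55
R: 0.45×101 + 0.55×128 = 45.45 + 70.40 = 115.85 → 116
G: 0.45×160 + 0.55×55 = 72.00 + 30.25 = 102.25 → 102
B: 0.45×251 + 0.55×81 = 112.95 + 44.55 = 157.50 → 158
= RGB(116, 102, 158)


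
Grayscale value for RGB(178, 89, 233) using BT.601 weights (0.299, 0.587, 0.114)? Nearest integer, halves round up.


Gray = 0.299×R + 0.587×G + 0.114×B
Gray = 0.299×178 + 0.587×89 + 0.114×233
Gray = 53.222 + 52.243 + 26.562
Gray = 132.027 → round half up → 132
Gray = 132


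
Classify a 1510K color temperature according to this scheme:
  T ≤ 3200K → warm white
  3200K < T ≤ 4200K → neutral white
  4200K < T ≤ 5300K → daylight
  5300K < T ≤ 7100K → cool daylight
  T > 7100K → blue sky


Temperature: 1510K
1510K ≤ 3200K → warm white
Classification: warm white


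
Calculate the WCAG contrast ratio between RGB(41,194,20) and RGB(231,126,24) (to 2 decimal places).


Linearize each sRGB channel c=v/255: c/12.92 if c ≤ 0.04045 else ((c+0.055)/1.055)^2.4
L = 0.2126×R_lin + 0.7152×G_lin + 0.0722×B_lin
Color 1 (41,194,20):
  R=41: 41/255≈0.1608 > 0.04045 → ((0.1608+0.055)/1.055)^2.4 ≈ 0.02217
  G=194: 194/255≈0.7608 > 0.04045 → ((0.7608+0.055)/1.055)^2.4 ≈ 0.53948
  B=20: 20/255≈0.0784 > 0.04045 → ((0.0784+0.055)/1.055)^2.4 ≈ 0.00700
  L1 = 0.2126×0.02217 + 0.7152×0.53948 + 0.0722×0.00700 ≈ 0.39105
Color 2 (231,126,24):
  R=231: 231/255≈0.9059 > 0.04045 → ((0.9059+0.055)/1.055)^2.4 ≈ 0.79910
  G=126: 126/255≈0.4941 > 0.04045 → ((0.4941+0.055)/1.055)^2.4 ≈ 0.20864
  B=24: 24/255≈0.0941 > 0.04045 → ((0.0941+0.055)/1.055)^2.4 ≈ 0.00913
  L2 = 0.2126×0.79910 + 0.7152×0.20864 + 0.0722×0.00913 ≈ 0.31977
Lighter = 0.39105, Darker = 0.31977
Ratio = (L_lighter + 0.05) / (L_darker + 0.05)
Ratio = (0.39105 + 0.05) / (0.31977 + 0.05) = 0.44105 / 0.36977 ≈ 1.1928
Ratio ≈ 1.19:1


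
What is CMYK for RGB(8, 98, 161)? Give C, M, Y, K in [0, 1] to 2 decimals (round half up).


R'=8/255≈0.0314, G'=98/255≈0.3843, B'=161/255≈0.6314
K = 1 - max(R',G',B') = 1 - 161/255 = 94/255 = 0.36862… → 0.37
(1-R'-K)/(1-K) simplifies to (max-R)/max with max = 161:
C = (161-8)/161 = 153/161 = 0.95031… → 0.95
M = (161-98)/161 = 63/161 = 0.39130… → 0.39
Y = (161-161)/161 = 0/161 = 0 → 0.00
= CMYK(0.95, 0.39, 0.00, 0.37)


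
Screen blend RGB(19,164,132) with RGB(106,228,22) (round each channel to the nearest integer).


Screen: C = 255 - (255-A)×(255-B)/255, rounded to nearest integer
R: 255 - (255-19)×(255-106)/255 = 255 - 35164/255 ≈ 255 - 137.898 = 117.102 → 117
G: 255 - (255-164)×(255-228)/255 = 255 - 2457/255 ≈ 255 - 9.635 = 245.365 → 245
B: 255 - (255-132)×(255-22)/255 = 255 - 28659/255 ≈ 255 - 112.388 = 142.612 → 143
= RGB(117, 245, 143)


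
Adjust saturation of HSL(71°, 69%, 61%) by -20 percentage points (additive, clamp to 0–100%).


Original S = 69%
Adjustment = -20 percentage points
New S = 69 + (-20) = 49
Clamp to [0, 100] → 49
= HSL(71°, 49%, 61%)


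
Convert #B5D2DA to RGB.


B5 → 181 (R)
D2 → 210 (G)
DA → 218 (B)
= RGB(181, 210, 218)


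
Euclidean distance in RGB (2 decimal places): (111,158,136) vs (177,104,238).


d = √[(R₁-R₂)² + (G₁-G₂)² + (B₁-B₂)²]
d = √[(111-177)² + (158-104)² + (136-238)²]
d = √[4356 + 2916 + 10404]
d = √17676
d ≈ 132.95


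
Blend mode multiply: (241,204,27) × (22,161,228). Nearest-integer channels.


Multiply: C = A×B/255, rounded to nearest integer
R: 241×22/255 = 5302/255 ≈ 20.792 → 21
G: 204×161/255 = 32844/255 ≈ 128.800 → 129
B: 27×228/255 = 6156/255 ≈ 24.141 → 24
= RGB(21, 129, 24)


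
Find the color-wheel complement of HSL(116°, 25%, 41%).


Complement = opposite side of color wheel = hue + 180°
H' = (116 + 180) mod 360 = 296°
S and L unchanged.
= HSL(296°, 25%, 41%)


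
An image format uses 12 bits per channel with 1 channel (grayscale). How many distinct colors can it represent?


Total bits = 12 bits/channel × 1 channels = 12 bits
Distinct colors = 2^12
= 4,096 colors


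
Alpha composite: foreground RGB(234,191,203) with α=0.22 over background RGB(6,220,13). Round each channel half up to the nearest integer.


C = α×F + (1-α)×B, with 1-α = 0.78
R: 0.22×234 + 0.78×6 = 51.48 + 4.68 = 56.16 → 56
G: 0.22×191 + 0.78×220 = 42.02 + 171.60 = 213.62 → 214
B: 0.22×203 + 0.78×13 = 44.66 + 10.14 = 54.80 → 55
= RGB(56, 214, 55)


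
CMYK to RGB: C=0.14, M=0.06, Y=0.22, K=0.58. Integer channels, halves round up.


R = 255 × (1-C) × (1-K) = 255 × 0.86 × 0.42 = 92.106 → 92
G = 255 × (1-M) × (1-K) = 255 × 0.94 × 0.42 = 100.674 → 101
B = 255 × (1-Y) × (1-K) = 255 × 0.78 × 0.42 = 83.538 → 84
= RGB(92, 101, 84)


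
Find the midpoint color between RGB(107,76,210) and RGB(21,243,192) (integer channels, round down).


Midpoint: each channel = ⌊(C₁+C₂)/2⌋
R: ⌊(107+21)/2⌋ = 64
G: ⌊(76+243)/2⌋ = 159
B: ⌊(210+192)/2⌋ = 201
= RGB(64, 159, 201)


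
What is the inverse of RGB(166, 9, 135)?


Invert: (255-R, 255-G, 255-B)
R: 255-166 = 89
G: 255-9 = 246
B: 255-135 = 120
= RGB(89, 246, 120)


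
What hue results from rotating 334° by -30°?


New hue = (H + rotation) mod 360
New hue = (334 -30) mod 360
= 304 mod 360
= 304°


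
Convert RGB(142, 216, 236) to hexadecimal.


R = 142 → 8E (hex)
G = 216 → D8 (hex)
B = 236 → EC (hex)
Hex = #8ED8EC


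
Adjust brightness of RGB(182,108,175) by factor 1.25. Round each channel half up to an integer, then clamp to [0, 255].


Multiply each channel by 1.25, round half up, clamp to [0, 255]
R: 182×1.25 = 227.5 → round → 228
G: 108×1.25 = 135
B: 175×1.25 = 218.75 → round → 219
= RGB(228, 135, 219)


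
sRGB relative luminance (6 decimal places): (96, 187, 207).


Linearize each channel (sRGB transfer function): c = v/255; c_lin = c/12.92 if c ≤ 0.04045, else ((c+0.055)/1.055)^2.4
  R: 96/255 ≈ 0.376471 > 0.04045 → ((0.376471+0.055)/1.055)^2.4 ≈ 0.116971
  G: 187/255 ≈ 0.733333 > 0.04045 → ((0.733333+0.055)/1.055)^2.4 ≈ 0.496933
  B: 207/255 ≈ 0.811765 > 0.04045 → ((0.811765+0.055)/1.055)^2.4 ≈ 0.623960
R_lin = 0.116971, G_lin = 0.496933, B_lin = 0.623960
L = 0.2126×R + 0.7152×G + 0.0722×B
L = 0.2126×0.116971 + 0.7152×0.496933 + 0.0722×0.623960
L ≈ 0.425324


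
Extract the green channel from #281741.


Color: #281741
R = 28 = 40
G = 17 = 23
B = 41 = 65
Green = 23


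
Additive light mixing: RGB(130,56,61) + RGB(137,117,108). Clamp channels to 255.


Additive: each channel = min(255, C₁+C₂)
R: 130+137 = 267 → 255
G: 56+117 = 173 → 173
B: 61+108 = 169 → 169
= RGB(255, 173, 169)


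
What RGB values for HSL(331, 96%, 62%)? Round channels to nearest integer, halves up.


H=331°, S=0.96, L=0.62
C = (1-|2L-1|)×S = (1-|0.24|)×0.96 = 0.7296
H' = H/60 = 331/60 ≈ 5.5167; X = C×(1-|H' mod 2 - 1|) = 0.35264
m = L - C/2 = 0.62 - 0.3648 = 0.2552
Sector ⌊H'⌋ = 5 → (R',G',B') = (0.7296, 0.0, 0.35264)
RGB = ((R'+m)×255, (G'+m)×255, (B'+m)×255) = (251.124, 65.076, 154.9992)
Round half up → RGB(251, 65, 155)


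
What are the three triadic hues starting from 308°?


Triadic: equally spaced at 120° intervals
H1 = 308°
H2 = (308 + 120) mod 360 = 68°
H3 = (308 + 240) mod 360 = 188°
Triadic = 308°, 68°, 188°


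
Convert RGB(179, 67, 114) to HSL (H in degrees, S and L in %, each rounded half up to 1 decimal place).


Normalize: R'=179/255≈0.7020, G'=67/255≈0.2627, B'=114/255≈0.4471
Max=179/255, Min=67/255, Δ=Max-Min=112/255
L = (Max+Min)/2 = (179+67)/510 = 246/510 = 0.48235… → L = 48.2%
L ≤ 0.5 → S = Δ/(Max+Min) = 112/(179+67) = 112/246 = 0.45528… → S = 45.5%
(the 1/255 factors cancel in S and H, so raw channel differences can be used)
Max is R' → H = 60 × (((G-B)/Δ) mod 6) = 60 × (((67-114)/112) mod 6)
  (-47)/112 = -0.4196…; negative, so add 6 → 5.5803…
  H = 60 × 5.5803… = 334.821…° → H = 334.8°
= HSL(334.8°, 45.5%, 48.2%)


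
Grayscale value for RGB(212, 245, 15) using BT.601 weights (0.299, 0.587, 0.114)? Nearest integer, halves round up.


Gray = 0.299×R + 0.587×G + 0.114×B
Gray = 0.299×212 + 0.587×245 + 0.114×15
Gray = 63.388 + 143.815 + 1.710
Gray = 208.913 → round half up → 209
Gray = 209


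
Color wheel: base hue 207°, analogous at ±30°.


Base hue: 207°
Left analog: (207 - 30) mod 360 = 177°
Right analog: (207 + 30) mod 360 = 237°
Analogous hues = 177° and 237°


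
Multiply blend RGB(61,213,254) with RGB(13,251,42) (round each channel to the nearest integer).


Multiply: C = A×B/255, rounded to nearest integer
R: 61×13/255 = 793/255 ≈ 3.110 → 3
G: 213×251/255 = 53463/255 ≈ 209.659 → 210
B: 254×42/255 = 10668/255 ≈ 41.835 → 42
= RGB(3, 210, 42)


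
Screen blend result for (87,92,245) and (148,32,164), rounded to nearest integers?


Screen: C = 255 - (255-A)×(255-B)/255, rounded to nearest integer
R: 255 - (255-87)×(255-148)/255 = 255 - 17976/255 ≈ 255 - 70.494 = 184.506 → 185
G: 255 - (255-92)×(255-32)/255 = 255 - 36349/255 ≈ 255 - 142.545 = 112.455 → 112
B: 255 - (255-245)×(255-164)/255 = 255 - 910/255 ≈ 255 - 3.569 = 251.431 → 251
= RGB(185, 112, 251)


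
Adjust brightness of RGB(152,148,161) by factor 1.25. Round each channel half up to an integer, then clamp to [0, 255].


Multiply each channel by 1.25, round half up, clamp to [0, 255]
R: 152×1.25 = 190
G: 148×1.25 = 185
B: 161×1.25 = 201.25 → round → 201
= RGB(190, 185, 201)


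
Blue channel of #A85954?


Color: #A85954
R = A8 = 168
G = 59 = 89
B = 54 = 84
Blue = 84


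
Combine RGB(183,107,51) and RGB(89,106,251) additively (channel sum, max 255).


Additive: each channel = min(255, C₁+C₂)
R: 183+89 = 272 → 255
G: 107+106 = 213 → 213
B: 51+251 = 302 → 255
= RGB(255, 213, 255)


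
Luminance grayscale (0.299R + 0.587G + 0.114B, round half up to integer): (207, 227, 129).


Gray = 0.299×R + 0.587×G + 0.114×B
Gray = 0.299×207 + 0.587×227 + 0.114×129
Gray = 61.893 + 133.249 + 14.706
Gray = 209.848 → round half up → 210
Gray = 210


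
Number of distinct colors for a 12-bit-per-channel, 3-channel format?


Total bits = 12 bits/channel × 3 channels = 36 bits
Distinct colors = 2^36
= 68,719,476,736 colors


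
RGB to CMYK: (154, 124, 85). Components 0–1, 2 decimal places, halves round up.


R'=154/255≈0.6039, G'=124/255≈0.4863, B'=85/255≈0.3333
K = 1 - max(R',G',B') = 1 - 154/255 = 101/255 = 0.39607… → 0.40
(1-R'-K)/(1-K) simplifies to (max-R)/max with max = 154:
C = (154-154)/154 = 0/154 = 0 → 0.00
M = (154-124)/154 = 30/154 = 0.19480… → 0.19
Y = (154-85)/154 = 69/154 = 0.44805… → 0.45
= CMYK(0.00, 0.19, 0.45, 0.40)


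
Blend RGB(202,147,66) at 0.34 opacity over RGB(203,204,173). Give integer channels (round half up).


C = α×F + (1-α)×B, with 1-α = 0.66
R: 0.34×202 + 0.66×203 = 68.68 + 133.98 = 202.66 → 203
G: 0.34×147 + 0.66×204 = 49.98 + 134.64 = 184.62 → 185
B: 0.34×66 + 0.66×173 = 22.44 + 114.18 = 136.62 → 137
= RGB(203, 185, 137)


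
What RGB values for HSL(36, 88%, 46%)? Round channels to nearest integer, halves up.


H=36°, S=0.88, L=0.46
C = (1-|2L-1|)×S = (1-|-0.08|)×0.88 = 0.8096
H' = H/60 = 36/60 ≈ 0.6000; X = C×(1-|H' mod 2 - 1|) = 0.48576
m = L - C/2 = 0.46 - 0.4048 = 0.0552
Sector ⌊H'⌋ = 0 → (R',G',B') = (0.8096, 0.48576, 0.0)
RGB = ((R'+m)×255, (G'+m)×255, (B'+m)×255) = (220.524, 137.9448, 14.076)
Round half up → RGB(221, 138, 14)


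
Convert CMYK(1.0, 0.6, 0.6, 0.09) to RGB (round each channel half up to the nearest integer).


R = 255 × (1-C) × (1-K) = 255 × 0.00 × 0.91 = 0
G = 255 × (1-M) × (1-K) = 255 × 0.40 × 0.91 = 92.82 → 93
B = 255 × (1-Y) × (1-K) = 255 × 0.40 × 0.91 = 92.82 → 93
= RGB(0, 93, 93)


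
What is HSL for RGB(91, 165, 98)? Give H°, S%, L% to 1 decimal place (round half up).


Normalize: R'=91/255≈0.3569, G'=165/255≈0.6471, B'=98/255≈0.3843
Max=165/255, Min=91/255, Δ=Max-Min=74/255
L = (Max+Min)/2 = (165+91)/510 = 256/510 = 0.50196… → L = 50.2%
L > 0.5 → S = Δ/(2-Max-Min) = 74/(510-165-91) = 74/254 = 0.29133… → S = 29.1%
(the 1/255 factors cancel in S and H, so raw channel differences can be used)
Max is G' → H = 60 × ((B-R)/Δ + 2) = 60 × ((98-91)/74 + 2)
  7/74 + 2 = 0.0945… + 2 = 2.0945…
  H = 60 × 2.0945… = 125.675…° → H = 125.7°
= HSL(125.7°, 29.1%, 50.2%)


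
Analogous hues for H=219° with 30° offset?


Base hue: 219°
Left analog: (219 - 30) mod 360 = 189°
Right analog: (219 + 30) mod 360 = 249°
Analogous hues = 189° and 249°


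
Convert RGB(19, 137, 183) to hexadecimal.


R = 19 → 13 (hex)
G = 137 → 89 (hex)
B = 183 → B7 (hex)
Hex = #1389B7


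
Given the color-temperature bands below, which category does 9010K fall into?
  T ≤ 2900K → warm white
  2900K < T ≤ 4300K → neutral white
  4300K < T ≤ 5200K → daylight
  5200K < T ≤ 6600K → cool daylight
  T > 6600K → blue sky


Temperature: 9010K
9010K > 6600K → blue sky
Classification: blue sky


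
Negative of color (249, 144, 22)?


Invert: (255-R, 255-G, 255-B)
R: 255-249 = 6
G: 255-144 = 111
B: 255-22 = 233
= RGB(6, 111, 233)


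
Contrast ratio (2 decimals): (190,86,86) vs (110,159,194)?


Linearize each sRGB channel c=v/255: c/12.92 if c ≤ 0.04045 else ((c+0.055)/1.055)^2.4
L = 0.2126×R_lin + 0.7152×G_lin + 0.0722×B_lin
Color 1 (190,86,86):
  R=190: 190/255≈0.7451 > 0.04045 → ((0.7451+0.055)/1.055)^2.4 ≈ 0.51492
  G=86: 86/255≈0.3373 > 0.04045 → ((0.3373+0.055)/1.055)^2.4 ≈ 0.09306
  B=86: 86/255≈0.3373 > 0.04045 → ((0.3373+0.055)/1.055)^2.4 ≈ 0.09306
  L1 = 0.2126×0.51492 + 0.7152×0.09306 + 0.0722×0.09306 ≈ 0.18275
Color 2 (110,159,194):
  R=110: 110/255≈0.4314 > 0.04045 → ((0.4314+0.055)/1.055)^2.4 ≈ 0.15593
  G=159: 159/255≈0.6235 > 0.04045 → ((0.6235+0.055)/1.055)^2.4 ≈ 0.34670
  B=194: 194/255≈0.7608 > 0.04045 → ((0.7608+0.055)/1.055)^2.4 ≈ 0.53948
  L2 = 0.2126×0.15593 + 0.7152×0.34670 + 0.0722×0.53948 ≈ 0.32006
Lighter = 0.32006, Darker = 0.18275
Ratio = (L_lighter + 0.05) / (L_darker + 0.05)
Ratio = (0.32006 + 0.05) / (0.18275 + 0.05) = 0.37006 / 0.23275 ≈ 1.5900
Ratio ≈ 1.59:1


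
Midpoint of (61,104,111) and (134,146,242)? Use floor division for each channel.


Midpoint: each channel = ⌊(C₁+C₂)/2⌋
R: ⌊(61+134)/2⌋ = 97
G: ⌊(104+146)/2⌋ = 125
B: ⌊(111+242)/2⌋ = 176
= RGB(97, 125, 176)


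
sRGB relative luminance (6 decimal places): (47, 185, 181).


Linearize each channel (sRGB transfer function): c = v/255; c_lin = c/12.92 if c ≤ 0.04045, else ((c+0.055)/1.055)^2.4
  R: 47/255 ≈ 0.184314 > 0.04045 → ((0.184314+0.055)/1.055)^2.4 ≈ 0.028426
  G: 185/255 ≈ 0.725490 > 0.04045 → ((0.725490+0.055)/1.055)^2.4 ≈ 0.485150
  B: 181/255 ≈ 0.709804 > 0.04045 → ((0.709804+0.055)/1.055)^2.4 ≈ 0.462077
R_lin = 0.028426, G_lin = 0.485150, B_lin = 0.462077
L = 0.2126×R + 0.7152×G + 0.0722×B
L = 0.2126×0.028426 + 0.7152×0.485150 + 0.0722×0.462077
L ≈ 0.386385


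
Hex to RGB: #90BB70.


90 → 144 (R)
BB → 187 (G)
70 → 112 (B)
= RGB(144, 187, 112)


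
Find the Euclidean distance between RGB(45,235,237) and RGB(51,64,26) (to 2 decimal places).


d = √[(R₁-R₂)² + (G₁-G₂)² + (B₁-B₂)²]
d = √[(45-51)² + (235-64)² + (237-26)²]
d = √[36 + 29241 + 44521]
d = √73798
d ≈ 271.66


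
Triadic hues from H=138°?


Triadic: equally spaced at 120° intervals
H1 = 138°
H2 = (138 + 120) mod 360 = 258°
H3 = (138 + 240) mod 360 = 18°
Triadic = 138°, 258°, 18°


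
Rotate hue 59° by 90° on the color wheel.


New hue = (H + rotation) mod 360
New hue = (59 + 90) mod 360
= 149 mod 360
= 149°


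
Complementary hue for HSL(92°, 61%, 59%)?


Complement = opposite side of color wheel = hue + 180°
H' = (92 + 180) mod 360 = 272°
S and L unchanged.
= HSL(272°, 61%, 59%)


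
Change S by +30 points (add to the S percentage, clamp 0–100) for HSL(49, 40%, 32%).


Original S = 40%
Adjustment = +30 percentage points
New S = 40 + (30) = 70
Clamp to [0, 100] → 70
= HSL(49°, 70%, 32%)


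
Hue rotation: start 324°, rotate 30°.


New hue = (H + rotation) mod 360
New hue = (324 + 30) mod 360
= 354 mod 360
= 354°


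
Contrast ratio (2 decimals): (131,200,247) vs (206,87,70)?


Linearize each sRGB channel c=v/255: c/12.92 if c ≤ 0.04045 else ((c+0.055)/1.055)^2.4
L = 0.2126×R_lin + 0.7152×G_lin + 0.0722×B_lin
Color 1 (131,200,247):
  R=131: 131/255≈0.5137 > 0.04045 → ((0.5137+0.055)/1.055)^2.4 ≈ 0.22697
  G=200: 200/255≈0.7843 > 0.04045 → ((0.7843+0.055)/1.055)^2.4 ≈ 0.57758
  B=247: 247/255≈0.9686 > 0.04045 → ((0.9686+0.055)/1.055)^2.4 ≈ 0.93011
  L1 = 0.2126×0.22697 + 0.7152×0.57758 + 0.0722×0.93011 ≈ 0.52849
Color 2 (206,87,70):
  R=206: 206/255≈0.8078 > 0.04045 → ((0.8078+0.055)/1.055)^2.4 ≈ 0.61721
  G=87: 87/255≈0.3412 > 0.04045 → ((0.3412+0.055)/1.055)^2.4 ≈ 0.09531
  B=70: 70/255≈0.2745 > 0.04045 → ((0.2745+0.055)/1.055)^2.4 ≈ 0.06125
  L2 = 0.2126×0.61721 + 0.7152×0.09531 + 0.0722×0.06125 ≈ 0.20380
Lighter = 0.52849, Darker = 0.20380
Ratio = (L_lighter + 0.05) / (L_darker + 0.05)
Ratio = (0.52849 + 0.05) / (0.20380 + 0.05) = 0.57849 / 0.25380 ≈ 2.2793
Ratio ≈ 2.28:1


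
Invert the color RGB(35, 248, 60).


Invert: (255-R, 255-G, 255-B)
R: 255-35 = 220
G: 255-248 = 7
B: 255-60 = 195
= RGB(220, 7, 195)


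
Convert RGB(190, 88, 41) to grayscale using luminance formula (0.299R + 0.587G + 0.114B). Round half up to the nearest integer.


Gray = 0.299×R + 0.587×G + 0.114×B
Gray = 0.299×190 + 0.587×88 + 0.114×41
Gray = 56.810 + 51.656 + 4.674
Gray = 113.140 → round half up → 113
Gray = 113


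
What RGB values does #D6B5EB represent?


D6 → 214 (R)
B5 → 181 (G)
EB → 235 (B)
= RGB(214, 181, 235)


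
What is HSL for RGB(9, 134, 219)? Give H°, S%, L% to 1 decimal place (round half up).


Normalize: R'=9/255≈0.0353, G'=134/255≈0.5255, B'=219/255≈0.8588
Max=219/255, Min=9/255, Δ=Max-Min=210/255
L = (Max+Min)/2 = (219+9)/510 = 228/510 = 0.44705… → L = 44.7%
L ≤ 0.5 → S = Δ/(Max+Min) = 210/(219+9) = 210/228 = 0.92105… → S = 92.1%
(the 1/255 factors cancel in S and H, so raw channel differences can be used)
Max is B' → H = 60 × ((R-G)/Δ + 4) = 60 × ((9-134)/210 + 4)
  -125/210 + 4 = -0.5952… + 4 = 3.4047…
  H = 60 × 3.4047… = 204.285…° → H = 204.3°
= HSL(204.3°, 92.1%, 44.7%)


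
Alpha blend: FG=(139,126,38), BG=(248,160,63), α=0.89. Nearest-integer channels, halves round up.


C = α×F + (1-α)×B, with 1-α = 0.11
R: 0.89×139 + 0.11×248 = 123.71 + 27.28 = 150.99 → 151
G: 0.89×126 + 0.11×160 = 112.14 + 17.60 = 129.74 → 130
B: 0.89×38 + 0.11×63 = 33.82 + 6.93 = 40.75 → 41
= RGB(151, 130, 41)


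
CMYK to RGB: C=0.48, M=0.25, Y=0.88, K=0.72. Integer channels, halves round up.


R = 255 × (1-C) × (1-K) = 255 × 0.52 × 0.28 = 37.128 → 37
G = 255 × (1-M) × (1-K) = 255 × 0.75 × 0.28 = 53.55 → 54
B = 255 × (1-Y) × (1-K) = 255 × 0.12 × 0.28 = 8.568 → 9
= RGB(37, 54, 9)


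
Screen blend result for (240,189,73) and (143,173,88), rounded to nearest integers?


Screen: C = 255 - (255-A)×(255-B)/255, rounded to nearest integer
R: 255 - (255-240)×(255-143)/255 = 255 - 1680/255 ≈ 255 - 6.588 = 248.412 → 248
G: 255 - (255-189)×(255-173)/255 = 255 - 5412/255 ≈ 255 - 21.224 = 233.776 → 234
B: 255 - (255-73)×(255-88)/255 = 255 - 30394/255 ≈ 255 - 119.192 = 135.808 → 136
= RGB(248, 234, 136)


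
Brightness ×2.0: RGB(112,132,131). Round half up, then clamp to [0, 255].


Multiply each channel by 2.0, round half up, clamp to [0, 255]
R: 112×2.0 = 224
G: 132×2.0 = 264 → clamp → 255
B: 131×2.0 = 262 → clamp → 255
= RGB(224, 255, 255)


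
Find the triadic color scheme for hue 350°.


Triadic: equally spaced at 120° intervals
H1 = 350°
H2 = (350 + 120) mod 360 = 110°
H3 = (350 + 240) mod 360 = 230°
Triadic = 350°, 110°, 230°


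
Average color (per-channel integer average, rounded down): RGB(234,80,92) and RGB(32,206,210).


Midpoint: each channel = ⌊(C₁+C₂)/2⌋
R: ⌊(234+32)/2⌋ = 133
G: ⌊(80+206)/2⌋ = 143
B: ⌊(92+210)/2⌋ = 151
= RGB(133, 143, 151)


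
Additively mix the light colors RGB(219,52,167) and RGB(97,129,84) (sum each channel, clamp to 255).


Additive: each channel = min(255, C₁+C₂)
R: 219+97 = 316 → 255
G: 52+129 = 181 → 181
B: 167+84 = 251 → 251
= RGB(255, 181, 251)


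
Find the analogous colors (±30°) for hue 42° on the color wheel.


Base hue: 42°
Left analog: (42 - 30) mod 360 = 12°
Right analog: (42 + 30) mod 360 = 72°
Analogous hues = 12° and 72°


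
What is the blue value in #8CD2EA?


Color: #8CD2EA
R = 8C = 140
G = D2 = 210
B = EA = 234
Blue = 234


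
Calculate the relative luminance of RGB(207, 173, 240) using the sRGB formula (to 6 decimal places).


Linearize each channel (sRGB transfer function): c = v/255; c_lin = c/12.92 if c ≤ 0.04045, else ((c+0.055)/1.055)^2.4
  R: 207/255 ≈ 0.811765 > 0.04045 → ((0.811765+0.055)/1.055)^2.4 ≈ 0.623960
  G: 173/255 ≈ 0.678431 > 0.04045 → ((0.678431+0.055)/1.055)^2.4 ≈ 0.417885
  B: 240/255 ≈ 0.941176 > 0.04045 → ((0.941176+0.055)/1.055)^2.4 ≈ 0.871367
R_lin = 0.623960, G_lin = 0.417885, B_lin = 0.871367
L = 0.2126×R + 0.7152×G + 0.0722×B
L = 0.2126×0.623960 + 0.7152×0.417885 + 0.0722×0.871367
L ≈ 0.494438


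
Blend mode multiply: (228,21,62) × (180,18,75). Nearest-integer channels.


Multiply: C = A×B/255, rounded to nearest integer
R: 228×180/255 = 41040/255 ≈ 160.941 → 161
G: 21×18/255 = 378/255 ≈ 1.482 → 1
B: 62×75/255 = 4650/255 ≈ 18.235 → 18
= RGB(161, 1, 18)


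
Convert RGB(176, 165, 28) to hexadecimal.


R = 176 → B0 (hex)
G = 165 → A5 (hex)
B = 28 → 1C (hex)
Hex = #B0A51C


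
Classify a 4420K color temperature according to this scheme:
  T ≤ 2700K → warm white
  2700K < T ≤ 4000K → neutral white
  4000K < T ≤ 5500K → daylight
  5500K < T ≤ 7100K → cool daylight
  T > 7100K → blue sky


Temperature: 4420K
4000K < 4420K ≤ 5500K → daylight
Classification: daylight


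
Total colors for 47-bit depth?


Colors = 2^bits = 2^47
= 140,737,488,355,328 colors


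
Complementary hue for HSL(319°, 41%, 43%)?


Complement = opposite side of color wheel = hue + 180°
H' = (319 + 180) mod 360 = 139°
S and L unchanged.
= HSL(139°, 41%, 43%)


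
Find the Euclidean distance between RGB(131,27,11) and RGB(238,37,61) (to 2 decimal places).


d = √[(R₁-R₂)² + (G₁-G₂)² + (B₁-B₂)²]
d = √[(131-238)² + (27-37)² + (11-61)²]
d = √[11449 + 100 + 2500]
d = √14049
d ≈ 118.53


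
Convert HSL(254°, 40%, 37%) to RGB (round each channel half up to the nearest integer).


H=254°, S=0.40, L=0.37
C = (1-|2L-1|)×S = (1-|-0.26|)×0.40 = 0.296
H' = H/60 = 254/60 ≈ 4.2333; X = C×(1-|H' mod 2 - 1|) ≈ 0.0691
m = L - C/2 = 0.37 - 0.148 = 0.222
Sector ⌊H'⌋ = 4 → (R',G',B') = (≈0.0691, 0.0, 0.296)
RGB = ((R'+m)×255, (G'+m)×255, (B'+m)×255) = (74.222, 56.61, 132.09)
Round half up → RGB(74, 57, 132)


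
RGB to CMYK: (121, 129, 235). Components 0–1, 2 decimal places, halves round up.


R'=121/255≈0.4745, G'=129/255≈0.5059, B'=235/255≈0.9216
K = 1 - max(R',G',B') = 1 - 235/255 = 20/255 = 0.07843… → 0.08
(1-R'-K)/(1-K) simplifies to (max-R)/max with max = 235:
C = (235-121)/235 = 114/235 = 0.48510… → 0.49
M = (235-129)/235 = 106/235 = 0.45106… → 0.45
Y = (235-235)/235 = 0/235 = 0 → 0.00
= CMYK(0.49, 0.45, 0.00, 0.08)


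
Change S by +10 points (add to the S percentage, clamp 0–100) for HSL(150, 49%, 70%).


Original S = 49%
Adjustment = +10 percentage points
New S = 49 + (10) = 59
Clamp to [0, 100] → 59
= HSL(150°, 59%, 70%)


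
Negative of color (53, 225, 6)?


Invert: (255-R, 255-G, 255-B)
R: 255-53 = 202
G: 255-225 = 30
B: 255-6 = 249
= RGB(202, 30, 249)


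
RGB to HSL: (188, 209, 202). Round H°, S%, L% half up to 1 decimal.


Normalize: R'=188/255≈0.7373, G'=209/255≈0.8196, B'=202/255≈0.7922
Max=209/255, Min=188/255, Δ=Max-Min=21/255
L = (Max+Min)/2 = (209+188)/510 = 397/510 = 0.77843… → L = 77.8%
L > 0.5 → S = Δ/(2-Max-Min) = 21/(510-209-188) = 21/113 = 0.18584… → S = 18.6%
(the 1/255 factors cancel in S and H, so raw channel differences can be used)
Max is G' → H = 60 × ((B-R)/Δ + 2) = 60 × ((202-188)/21 + 2)
  14/21 + 2 = 0.6666… + 2 = 2.6666…
  H = 60 × 2.6666… = 160° → H = 160.0°
= HSL(160.0°, 18.6%, 77.8%)


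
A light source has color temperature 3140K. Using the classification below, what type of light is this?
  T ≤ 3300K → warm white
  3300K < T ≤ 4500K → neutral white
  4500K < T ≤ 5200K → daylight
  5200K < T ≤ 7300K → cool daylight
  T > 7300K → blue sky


Temperature: 3140K
3140K ≤ 3300K → warm white
Classification: warm white


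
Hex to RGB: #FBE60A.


FB → 251 (R)
E6 → 230 (G)
0A → 10 (B)
= RGB(251, 230, 10)


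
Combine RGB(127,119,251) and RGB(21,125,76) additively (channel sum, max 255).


Additive: each channel = min(255, C₁+C₂)
R: 127+21 = 148 → 148
G: 119+125 = 244 → 244
B: 251+76 = 327 → 255
= RGB(148, 244, 255)


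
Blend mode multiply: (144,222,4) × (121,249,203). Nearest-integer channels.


Multiply: C = A×B/255, rounded to nearest integer
R: 144×121/255 = 17424/255 ≈ 68.329 → 68
G: 222×249/255 = 55278/255 ≈ 216.776 → 217
B: 4×203/255 = 812/255 ≈ 3.184 → 3
= RGB(68, 217, 3)


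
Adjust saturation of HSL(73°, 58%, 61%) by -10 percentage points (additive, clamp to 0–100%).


Original S = 58%
Adjustment = -10 percentage points
New S = 58 + (-10) = 48
Clamp to [0, 100] → 48
= HSL(73°, 48%, 61%)


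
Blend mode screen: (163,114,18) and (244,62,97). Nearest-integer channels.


Screen: C = 255 - (255-A)×(255-B)/255, rounded to nearest integer
R: 255 - (255-163)×(255-244)/255 = 255 - 1012/255 ≈ 255 - 3.969 = 251.031 → 251
G: 255 - (255-114)×(255-62)/255 = 255 - 27213/255 ≈ 255 - 106.718 = 148.282 → 148
B: 255 - (255-18)×(255-97)/255 = 255 - 37446/255 ≈ 255 - 146.847 = 108.153 → 108
= RGB(251, 148, 108)


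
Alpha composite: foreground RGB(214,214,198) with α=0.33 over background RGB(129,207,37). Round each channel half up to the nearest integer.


C = α×F + (1-α)×B, with 1-α = 0.67
R: 0.33×214 + 0.67×129 = 70.62 + 86.43 = 157.05 → 157
G: 0.33×214 + 0.67×207 = 70.62 + 138.69 = 209.31 → 209
B: 0.33×198 + 0.67×37 = 65.34 + 24.79 = 90.13 → 90
= RGB(157, 209, 90)


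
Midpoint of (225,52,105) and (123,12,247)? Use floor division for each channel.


Midpoint: each channel = ⌊(C₁+C₂)/2⌋
R: ⌊(225+123)/2⌋ = 174
G: ⌊(52+12)/2⌋ = 32
B: ⌊(105+247)/2⌋ = 176
= RGB(174, 32, 176)


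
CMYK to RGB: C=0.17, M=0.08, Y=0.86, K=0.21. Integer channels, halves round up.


R = 255 × (1-C) × (1-K) = 255 × 0.83 × 0.79 = 167.2035 → 167
G = 255 × (1-M) × (1-K) = 255 × 0.92 × 0.79 = 185.334 → 185
B = 255 × (1-Y) × (1-K) = 255 × 0.14 × 0.79 = 28.203 → 28
= RGB(167, 185, 28)


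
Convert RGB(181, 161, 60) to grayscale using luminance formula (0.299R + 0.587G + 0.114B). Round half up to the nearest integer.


Gray = 0.299×R + 0.587×G + 0.114×B
Gray = 0.299×181 + 0.587×161 + 0.114×60
Gray = 54.119 + 94.507 + 6.840
Gray = 155.466 → round half up → 155
Gray = 155


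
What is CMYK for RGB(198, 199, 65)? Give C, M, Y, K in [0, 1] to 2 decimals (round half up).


R'=198/255≈0.7765, G'=199/255≈0.7804, B'=65/255≈0.2549
K = 1 - max(R',G',B') = 1 - 199/255 = 56/255 = 0.21960… → 0.22
(1-R'-K)/(1-K) simplifies to (max-R)/max with max = 199:
C = (199-198)/199 = 1/199 = 0.00502… → 0.01
M = (199-199)/199 = 0/199 = 0 → 0.00
Y = (199-65)/199 = 134/199 = 0.67336… → 0.67
= CMYK(0.01, 0.00, 0.67, 0.22)


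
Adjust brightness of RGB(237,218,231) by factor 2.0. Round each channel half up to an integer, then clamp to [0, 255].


Multiply each channel by 2.0, round half up, clamp to [0, 255]
R: 237×2.0 = 474 → clamp → 255
G: 218×2.0 = 436 → clamp → 255
B: 231×2.0 = 462 → clamp → 255
= RGB(255, 255, 255)


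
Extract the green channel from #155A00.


Color: #155A00
R = 15 = 21
G = 5A = 90
B = 00 = 0
Green = 90


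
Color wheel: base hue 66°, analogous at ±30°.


Base hue: 66°
Left analog: (66 - 30) mod 360 = 36°
Right analog: (66 + 30) mod 360 = 96°
Analogous hues = 36° and 96°


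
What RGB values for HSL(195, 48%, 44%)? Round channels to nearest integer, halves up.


H=195°, S=0.48, L=0.44
C = (1-|2L-1|)×S = (1-|-0.12|)×0.48 = 0.4224
H' = H/60 = 195/60 ≈ 3.2500; X = C×(1-|H' mod 2 - 1|) = 0.3168
m = L - C/2 = 0.44 - 0.2112 = 0.2288
Sector ⌊H'⌋ = 3 → (R',G',B') = (0.0, 0.3168, 0.4224)
RGB = ((R'+m)×255, (G'+m)×255, (B'+m)×255) = (58.344, 139.128, 166.056)
Round half up → RGB(58, 139, 166)


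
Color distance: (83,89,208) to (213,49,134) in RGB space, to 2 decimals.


d = √[(R₁-R₂)² + (G₁-G₂)² + (B₁-B₂)²]
d = √[(83-213)² + (89-49)² + (208-134)²]
d = √[16900 + 1600 + 5476]
d = √23976
d ≈ 154.84


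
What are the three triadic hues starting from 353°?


Triadic: equally spaced at 120° intervals
H1 = 353°
H2 = (353 + 120) mod 360 = 113°
H3 = (353 + 240) mod 360 = 233°
Triadic = 353°, 113°, 233°


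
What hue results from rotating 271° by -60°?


New hue = (H + rotation) mod 360
New hue = (271 -60) mod 360
= 211 mod 360
= 211°


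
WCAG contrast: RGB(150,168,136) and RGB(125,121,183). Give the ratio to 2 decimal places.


Linearize each sRGB channel c=v/255: c/12.92 if c ≤ 0.04045 else ((c+0.055)/1.055)^2.4
L = 0.2126×R_lin + 0.7152×G_lin + 0.0722×B_lin
Color 1 (150,168,136):
  R=150: 150/255≈0.5882 > 0.04045 → ((0.5882+0.055)/1.055)^2.4 ≈ 0.30499
  G=168: 168/255≈0.6588 > 0.04045 → ((0.6588+0.055)/1.055)^2.4 ≈ 0.39157
  B=136: 136/255≈0.5333 > 0.04045 → ((0.5333+0.055)/1.055)^2.4 ≈ 0.24620
  L1 = 0.2126×0.30499 + 0.7152×0.39157 + 0.0722×0.24620 ≈ 0.36267
Color 2 (125,121,183):
  R=125: 125/255≈0.4902 > 0.04045 → ((0.4902+0.055)/1.055)^2.4 ≈ 0.20508
  G=121: 121/255≈0.4745 > 0.04045 → ((0.4745+0.055)/1.055)^2.4 ≈ 0.19120
  B=183: 183/255≈0.7176 > 0.04045 → ((0.7176+0.055)/1.055)^2.4 ≈ 0.47353
  L2 = 0.2126×0.20508 + 0.7152×0.19120 + 0.0722×0.47353 ≈ 0.21454
Lighter = 0.36267, Darker = 0.21454
Ratio = (L_lighter + 0.05) / (L_darker + 0.05)
Ratio = (0.36267 + 0.05) / (0.21454 + 0.05) = 0.41267 / 0.26454 ≈ 1.5600
Ratio ≈ 1.56:1


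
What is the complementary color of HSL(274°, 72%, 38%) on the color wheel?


Complement = opposite side of color wheel = hue + 180°
H' = (274 + 180) mod 360 = 94°
S and L unchanged.
= HSL(94°, 72%, 38%)


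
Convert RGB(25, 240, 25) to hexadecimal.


R = 25 → 19 (hex)
G = 240 → F0 (hex)
B = 25 → 19 (hex)
Hex = #19F019


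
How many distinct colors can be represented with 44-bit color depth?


Colors = 2^bits = 2^44
= 17,592,186,044,416 colors


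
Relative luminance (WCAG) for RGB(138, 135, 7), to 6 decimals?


Linearize each channel (sRGB transfer function): c = v/255; c_lin = c/12.92 if c ≤ 0.04045, else ((c+0.055)/1.055)^2.4
  R: 138/255 ≈ 0.541176 > 0.04045 → ((0.541176+0.055)/1.055)^2.4 ≈ 0.254152
  G: 135/255 ≈ 0.529412 > 0.04045 → ((0.529412+0.055)/1.055)^2.4 ≈ 0.242281
  B: 7/255 ≈ 0.027451 ≤ 0.04045 → 0.027451/12.92 ≈ 0.002125
R_lin = 0.254152, G_lin = 0.242281, B_lin = 0.002125
L = 0.2126×R + 0.7152×G + 0.0722×B
L = 0.2126×0.254152 + 0.7152×0.242281 + 0.0722×0.002125
L ≈ 0.227466
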